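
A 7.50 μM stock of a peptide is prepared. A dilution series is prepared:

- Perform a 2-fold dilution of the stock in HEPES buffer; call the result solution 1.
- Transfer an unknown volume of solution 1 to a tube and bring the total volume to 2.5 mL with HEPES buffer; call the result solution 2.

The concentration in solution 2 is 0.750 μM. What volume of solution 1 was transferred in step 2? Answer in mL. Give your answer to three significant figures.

0.500 mL

Step 1: 2-fold → factor 2
Step 2: v brought to 2.5 mL → factor = 2.5 mL/v
Product of known-step factors = 2
Overall factor = 7.50 μM / (0.750 μM) = 10
Step-2 factor = 10 / 2 = 5
v = 2.5 mL / 5 = 0.500 mL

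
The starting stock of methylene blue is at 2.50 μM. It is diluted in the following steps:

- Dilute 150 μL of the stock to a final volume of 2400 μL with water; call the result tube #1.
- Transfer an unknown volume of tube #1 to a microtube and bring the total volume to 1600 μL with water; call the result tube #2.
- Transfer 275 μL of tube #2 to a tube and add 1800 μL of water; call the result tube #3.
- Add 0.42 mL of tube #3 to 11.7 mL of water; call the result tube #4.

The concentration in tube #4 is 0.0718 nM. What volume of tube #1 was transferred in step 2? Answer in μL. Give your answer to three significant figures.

160 μL

Step 1: 150 μL brought to 2400 μL → factor 2400/150 = 16
Step 2: v brought to 1600 μL → factor = 1600 μL/v
Step 3: 275 μL + 1800 μL = 2075 μL total → factor 2075/275 = 7.5455
Step 4: 0.42 mL + 11.7 mL = 12.12 mL total → factor 12.12/0.42 = 28.857
Product of known-step factors = 3483.8
Overall factor = 2.50 μM / (0.0718 nM) = 34819
Step-2 factor = 34819 / 3483.8 = 9.9944
v = 1600 μL / 9.9944 = 160 μL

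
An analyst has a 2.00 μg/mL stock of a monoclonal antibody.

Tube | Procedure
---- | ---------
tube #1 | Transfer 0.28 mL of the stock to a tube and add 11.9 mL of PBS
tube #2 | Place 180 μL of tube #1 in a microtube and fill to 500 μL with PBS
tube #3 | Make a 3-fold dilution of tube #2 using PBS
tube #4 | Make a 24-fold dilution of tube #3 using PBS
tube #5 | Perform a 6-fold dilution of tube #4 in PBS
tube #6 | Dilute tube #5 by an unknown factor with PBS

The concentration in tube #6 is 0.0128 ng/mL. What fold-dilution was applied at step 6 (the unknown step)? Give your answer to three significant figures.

2.99-fold

Step 1: 0.28 mL + 11.9 mL = 12.18 mL total → factor 12.18/0.28 = 43.5
Step 2: 180 μL brought to 500 μL → factor 500/180 = 2.7778
Step 3: 3-fold → factor 3
Step 4: 24-fold → factor 24
Step 5: 6-fold → factor 6
Step 6: unknown factor x
Product of known-step factors = 52200
Overall factor = 2.00 μg/mL / (0.0128 ng/mL) = 1.5625 × 10^5
x = 1.5625 × 10^5 / 52200 = 2.99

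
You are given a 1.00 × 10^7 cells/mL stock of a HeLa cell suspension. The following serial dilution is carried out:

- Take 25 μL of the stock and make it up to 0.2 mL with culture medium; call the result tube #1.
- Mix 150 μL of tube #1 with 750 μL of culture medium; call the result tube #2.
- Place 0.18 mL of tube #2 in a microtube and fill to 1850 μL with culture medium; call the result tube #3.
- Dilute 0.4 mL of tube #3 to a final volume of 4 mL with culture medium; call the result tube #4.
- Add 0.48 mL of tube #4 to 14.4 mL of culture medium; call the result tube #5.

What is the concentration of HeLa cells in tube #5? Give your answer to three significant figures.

65.4 cells/mL

Step 1: 25 μL brought to 0.2 mL → factor 200/25 = 8
Step 2: 150 μL + 750 μL = 900 μL total → factor 900/150 = 6
Step 3: 0.18 mL brought to 1850 μL → factor 1.85/0.18 = 10.278
Step 4: 0.4 mL brought to 4 mL → factor 4/0.4 = 10
Step 5: 0.48 mL + 14.4 mL = 14.88 mL total → factor 14.88/0.48 = 31
Overall dilution factor = 8 × 6 × 10.278 × 10 × 31 = 1.5293 × 10^5
Final = 1.00 × 10^7 cells/mL / 1.5293 × 10^5 = 65.4 cells/mL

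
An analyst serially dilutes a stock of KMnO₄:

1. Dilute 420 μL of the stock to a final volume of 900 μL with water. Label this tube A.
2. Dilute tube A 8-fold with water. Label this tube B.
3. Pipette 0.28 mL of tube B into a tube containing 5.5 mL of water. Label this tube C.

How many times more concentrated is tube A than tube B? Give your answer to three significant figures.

Step 1: 420 μL brought to 900 μL → factor 900/420 = 2.1429
Step 2: 8-fold → factor 8
Dilution factor to tube A = 2.1429; to tube B = 17.143
[tube A]/[tube B] = (factor to tube B)/(factor to tube A) = 17.143/2.1429 = 8.00

8.00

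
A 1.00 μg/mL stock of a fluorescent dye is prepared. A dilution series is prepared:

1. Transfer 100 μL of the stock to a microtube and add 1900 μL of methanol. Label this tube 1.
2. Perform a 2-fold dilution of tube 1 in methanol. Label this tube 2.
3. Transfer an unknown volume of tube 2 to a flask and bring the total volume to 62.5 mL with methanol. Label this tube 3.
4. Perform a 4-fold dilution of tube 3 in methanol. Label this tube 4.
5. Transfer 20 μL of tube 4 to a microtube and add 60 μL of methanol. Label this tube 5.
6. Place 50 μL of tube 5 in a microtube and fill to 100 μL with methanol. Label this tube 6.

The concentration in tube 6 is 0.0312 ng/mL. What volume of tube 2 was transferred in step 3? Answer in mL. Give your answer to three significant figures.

2.50 mL

Step 1: 100 μL + 1900 μL = 2000 μL total → factor 2000/100 = 20
Step 2: 2-fold → factor 2
Step 3: v brought to 62.5 mL → factor = 62.5 mL/v
Step 4: 4-fold → factor 4
Step 5: 20 μL + 60 μL = 80 μL total → factor 80/20 = 4
Step 6: 50 μL brought to 100 μL → factor 100/50 = 2
Product of known-step factors = 1280
Overall factor = 1.00 μg/mL / (0.0312 ng/mL) = 32051
Step-3 factor = 32051 / 1280 = 25.04
v = 62.5 mL / 25.04 = 2.50 mL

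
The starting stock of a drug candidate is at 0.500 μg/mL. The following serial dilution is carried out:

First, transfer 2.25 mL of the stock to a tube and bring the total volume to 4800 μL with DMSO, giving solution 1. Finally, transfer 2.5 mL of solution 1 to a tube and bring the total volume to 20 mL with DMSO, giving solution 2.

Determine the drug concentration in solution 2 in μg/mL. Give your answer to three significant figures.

Step 1: 2.25 mL brought to 4800 μL → factor 4.8/2.25 = 2.1333
Step 2: 2.5 mL brought to 20 mL → factor 20/2.5 = 8
Overall dilution factor = 2.1333 × 8 = 17.067
Final = 0.500 μg/mL / 17.067 = 0.0293 μg/mL

0.0293 μg/mL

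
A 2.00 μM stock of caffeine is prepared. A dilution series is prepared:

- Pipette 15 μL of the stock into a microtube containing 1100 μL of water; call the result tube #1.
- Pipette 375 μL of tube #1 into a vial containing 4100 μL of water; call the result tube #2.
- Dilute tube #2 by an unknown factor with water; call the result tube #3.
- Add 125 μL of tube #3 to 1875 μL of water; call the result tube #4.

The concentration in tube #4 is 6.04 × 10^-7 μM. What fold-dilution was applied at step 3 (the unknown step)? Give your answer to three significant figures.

233-fold

Step 1: 15 μL + 1100 μL = 1115 μL total → factor 1115/15 = 74.333
Step 2: 375 μL + 4100 μL = 4475 μL total → factor 4475/375 = 11.933
Step 3: unknown factor x
Step 4: 125 μL + 1875 μL = 2000 μL total → factor 2000/125 = 16
Product of known-step factors = 14193
Overall factor = 2.00 μM / (6.04 × 10^-7 μM) = 3.3113 × 10^6
x = 3.3113 × 10^6 / 14193 = 233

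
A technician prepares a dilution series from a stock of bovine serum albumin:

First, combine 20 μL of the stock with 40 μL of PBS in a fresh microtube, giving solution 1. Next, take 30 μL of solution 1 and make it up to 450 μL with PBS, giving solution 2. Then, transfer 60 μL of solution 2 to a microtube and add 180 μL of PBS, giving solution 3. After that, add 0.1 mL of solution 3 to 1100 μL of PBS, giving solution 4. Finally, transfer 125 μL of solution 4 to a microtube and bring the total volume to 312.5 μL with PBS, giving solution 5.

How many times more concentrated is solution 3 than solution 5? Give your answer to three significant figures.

30.0

Step 1: 20 μL + 40 μL = 60 μL total → factor 60/20 = 3
Step 2: 30 μL brought to 450 μL → factor 450/30 = 15
Step 3: 60 μL + 180 μL = 240 μL total → factor 240/60 = 4
Step 4: 0.1 mL + 1100 μL = 1.2 mL total → factor 1.2/0.1 = 12
Step 5: 125 μL brought to 312.5 μL → factor 312.5/125 = 2.5
Dilution factor to solution 3 = 180; to solution 5 = 5400
[solution 3]/[solution 5] = (factor to solution 5)/(factor to solution 3) = 5400/180 = 30.0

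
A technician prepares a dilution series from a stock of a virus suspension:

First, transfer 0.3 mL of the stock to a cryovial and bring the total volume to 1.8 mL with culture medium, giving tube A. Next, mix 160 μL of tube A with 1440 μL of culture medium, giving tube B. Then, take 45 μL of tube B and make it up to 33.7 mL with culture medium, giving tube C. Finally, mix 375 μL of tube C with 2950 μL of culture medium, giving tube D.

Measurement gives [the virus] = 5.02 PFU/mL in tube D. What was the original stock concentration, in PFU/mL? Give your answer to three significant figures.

Step 1: 0.3 mL brought to 1.8 mL → factor 1.8/0.3 = 6
Step 2: 160 μL + 1440 μL = 1600 μL total → factor 1600/160 = 10
Step 3: 45 μL brought to 33.7 mL → factor 33700/45 = 748.89
Step 4: 375 μL + 2950 μL = 3325 μL total → factor 3325/375 = 8.8667
Overall dilution factor = 6 × 10 × 748.89 × 8.8667 = 3.9841 × 10^5
Stock = 5.02 PFU/mL × 3.9841 × 10^5 = 2.00 × 10^6 PFU/mL

2.00 × 10^6 PFU/mL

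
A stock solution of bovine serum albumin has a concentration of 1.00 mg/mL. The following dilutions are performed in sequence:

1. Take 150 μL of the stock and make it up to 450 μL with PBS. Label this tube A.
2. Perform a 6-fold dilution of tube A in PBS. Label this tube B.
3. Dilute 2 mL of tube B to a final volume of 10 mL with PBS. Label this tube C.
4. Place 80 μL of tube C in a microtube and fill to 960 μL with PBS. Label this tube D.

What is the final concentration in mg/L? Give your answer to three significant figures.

Step 1: 150 μL brought to 450 μL → factor 450/150 = 3
Step 2: 6-fold → factor 6
Step 3: 2 mL brought to 10 mL → factor 10/2 = 5
Step 4: 80 μL brought to 960 μL → factor 960/80 = 12
Overall dilution factor = 3 × 6 × 5 × 12 = 1080
Final = 1.00 mg/mL / 1080 = 0.0009259 mg/mL = 0.926 mg/L

0.926 mg/L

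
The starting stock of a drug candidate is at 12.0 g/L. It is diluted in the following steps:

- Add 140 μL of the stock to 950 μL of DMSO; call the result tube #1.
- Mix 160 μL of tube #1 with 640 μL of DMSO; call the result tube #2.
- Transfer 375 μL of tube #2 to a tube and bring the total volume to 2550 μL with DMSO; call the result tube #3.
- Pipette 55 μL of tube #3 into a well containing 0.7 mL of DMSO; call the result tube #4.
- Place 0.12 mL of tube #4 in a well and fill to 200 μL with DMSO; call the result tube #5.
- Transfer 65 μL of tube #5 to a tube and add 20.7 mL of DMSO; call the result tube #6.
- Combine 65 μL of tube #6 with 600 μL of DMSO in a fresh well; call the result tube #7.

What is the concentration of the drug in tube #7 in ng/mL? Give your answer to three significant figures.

Step 1: 140 μL + 950 μL = 1090 μL total → factor 1090/140 = 7.7857
Step 2: 160 μL + 640 μL = 800 μL total → factor 800/160 = 5
Step 3: 375 μL brought to 2550 μL → factor 2550/375 = 6.8
Step 4: 55 μL + 0.7 mL = 755 μL total → factor 755/55 = 13.727
Step 5: 0.12 mL brought to 200 μL → factor 0.2/0.12 = 1.6667
Step 6: 65 μL + 20.7 mL = 20765 μL total → factor 20765/65 = 319.46
Step 7: 65 μL + 600 μL = 665 μL total → factor 665/65 = 10.231
Overall dilution factor = 7.7857 × 5 × 6.8 × 13.727 × 1.6667 × 319.46 × 10.231 = 1.9794 × 10^7
Final = 12.0 g/L / 1.9794 × 10^7 = 6.062 × 10^-7 g/L = 0.606 ng/mL

0.606 ng/mL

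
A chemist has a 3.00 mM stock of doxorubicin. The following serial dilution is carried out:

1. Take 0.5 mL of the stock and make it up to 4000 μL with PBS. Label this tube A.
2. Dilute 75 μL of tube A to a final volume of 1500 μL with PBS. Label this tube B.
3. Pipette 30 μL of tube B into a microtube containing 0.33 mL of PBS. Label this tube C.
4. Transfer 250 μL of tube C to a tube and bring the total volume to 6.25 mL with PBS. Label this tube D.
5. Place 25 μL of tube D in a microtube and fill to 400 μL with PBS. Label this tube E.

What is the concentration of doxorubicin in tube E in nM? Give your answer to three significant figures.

3.91 nM

Step 1: 0.5 mL brought to 4000 μL → factor 4/0.5 = 8
Step 2: 75 μL brought to 1500 μL → factor 1500/75 = 20
Step 3: 30 μL + 0.33 mL = 360 μL total → factor 360/30 = 12
Step 4: 250 μL brought to 6.25 mL → factor 6250/250 = 25
Step 5: 25 μL brought to 400 μL → factor 400/25 = 16
Overall dilution factor = 8 × 20 × 12 × 25 × 16 = 7.68 × 10^5
Final = 3.00 mM / 7.68 × 10^5 = 3.906 × 10^-6 mM = 3.91 nM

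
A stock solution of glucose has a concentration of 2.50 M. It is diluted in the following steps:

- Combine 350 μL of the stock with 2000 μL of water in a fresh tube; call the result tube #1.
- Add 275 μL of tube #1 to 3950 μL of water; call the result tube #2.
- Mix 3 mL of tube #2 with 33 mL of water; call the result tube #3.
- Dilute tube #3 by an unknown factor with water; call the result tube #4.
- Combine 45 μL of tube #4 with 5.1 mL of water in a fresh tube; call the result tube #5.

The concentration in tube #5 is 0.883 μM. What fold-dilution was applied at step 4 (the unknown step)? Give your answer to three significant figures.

20.0-fold

Step 1: 350 μL + 2000 μL = 2350 μL total → factor 2350/350 = 6.7143
Step 2: 275 μL + 3950 μL = 4225 μL total → factor 4225/275 = 15.364
Step 3: 3 mL + 33 mL = 36 mL total → factor 36/3 = 12
Step 4: unknown factor x
Step 5: 45 μL + 5.1 mL = 5145 μL total → factor 5145/45 = 114.33
Product of known-step factors = 1.4153 × 10^5
Overall factor = 2.50 M / (0.883 μM) = 2.8313 × 10^6
x = 2.8313 × 10^6 / 1.4153 × 10^5 = 20.0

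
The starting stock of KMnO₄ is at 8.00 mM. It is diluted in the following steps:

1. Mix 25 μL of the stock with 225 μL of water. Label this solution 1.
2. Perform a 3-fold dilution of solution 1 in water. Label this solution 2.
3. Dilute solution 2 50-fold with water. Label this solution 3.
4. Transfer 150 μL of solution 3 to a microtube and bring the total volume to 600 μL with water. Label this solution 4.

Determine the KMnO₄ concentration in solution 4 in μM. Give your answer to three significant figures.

1.33 μM

Step 1: 25 μL + 225 μL = 250 μL total → factor 250/25 = 10
Step 2: 3-fold → factor 3
Step 3: 50-fold → factor 50
Step 4: 150 μL brought to 600 μL → factor 600/150 = 4
Overall dilution factor = 10 × 3 × 50 × 4 = 6000
Final = 8.00 mM / 6000 = 0.001333 mM = 1.33 μM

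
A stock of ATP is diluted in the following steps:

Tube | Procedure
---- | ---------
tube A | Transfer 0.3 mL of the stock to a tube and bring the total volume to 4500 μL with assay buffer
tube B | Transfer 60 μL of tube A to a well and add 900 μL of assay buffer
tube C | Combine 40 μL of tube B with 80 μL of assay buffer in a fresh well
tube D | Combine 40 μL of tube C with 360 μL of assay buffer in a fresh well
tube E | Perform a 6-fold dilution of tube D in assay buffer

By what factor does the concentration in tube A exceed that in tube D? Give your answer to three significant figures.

Step 1: 0.3 mL brought to 4500 μL → factor 4.5/0.3 = 15
Step 2: 60 μL + 900 μL = 960 μL total → factor 960/60 = 16
Step 3: 40 μL + 80 μL = 120 μL total → factor 120/40 = 3
Step 4: 40 μL + 360 μL = 400 μL total → factor 400/40 = 10
Dilution factor to tube A = 15; to tube D = 7200
[tube A]/[tube D] = (factor to tube D)/(factor to tube A) = 7200/15 = 480

480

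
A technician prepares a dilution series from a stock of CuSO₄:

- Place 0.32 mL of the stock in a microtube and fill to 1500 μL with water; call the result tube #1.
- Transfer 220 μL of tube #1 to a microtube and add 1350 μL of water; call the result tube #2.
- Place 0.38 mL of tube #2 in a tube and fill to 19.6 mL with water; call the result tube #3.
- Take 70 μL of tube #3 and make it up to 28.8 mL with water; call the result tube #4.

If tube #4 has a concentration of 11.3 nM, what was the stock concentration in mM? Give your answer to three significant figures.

Step 1: 0.32 mL brought to 1500 μL → factor 1.5/0.32 = 4.6875
Step 2: 220 μL + 1350 μL = 1570 μL total → factor 1570/220 = 7.1364
Step 3: 0.38 mL brought to 19.6 mL → factor 19.6/0.38 = 51.579
Step 4: 70 μL brought to 28.8 mL → factor 28800/70 = 411.43
Overall dilution factor = 4.6875 × 7.1364 × 51.579 × 411.43 = 7.0988 × 10^5
Stock = 11.3 nM × 7.0988 × 10^5 = 8.022 × 10^6 nM = 8.02 mM

8.02 mM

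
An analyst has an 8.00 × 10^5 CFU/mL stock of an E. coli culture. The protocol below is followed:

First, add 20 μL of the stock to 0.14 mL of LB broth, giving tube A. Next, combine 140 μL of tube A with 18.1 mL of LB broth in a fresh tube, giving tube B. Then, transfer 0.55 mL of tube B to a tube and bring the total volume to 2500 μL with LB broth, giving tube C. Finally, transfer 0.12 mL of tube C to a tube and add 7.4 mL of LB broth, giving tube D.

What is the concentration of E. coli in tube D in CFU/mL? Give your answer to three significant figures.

Step 1: 20 μL + 0.14 mL = 160 μL total → factor 160/20 = 8
Step 2: 140 μL + 18.1 mL = 18240 μL total → factor 18240/140 = 130.29
Step 3: 0.55 mL brought to 2500 μL → factor 2.5/0.55 = 4.5455
Step 4: 0.12 mL + 7.4 mL = 7.52 mL total → factor 7.52/0.12 = 62.667
Overall dilution factor = 8 × 130.29 × 4.5455 × 62.667 = 2.9689 × 10^5
Final = 8.00 × 10^5 CFU/mL / 2.9689 × 10^5 = 2.69 CFU/mL

2.69 CFU/mL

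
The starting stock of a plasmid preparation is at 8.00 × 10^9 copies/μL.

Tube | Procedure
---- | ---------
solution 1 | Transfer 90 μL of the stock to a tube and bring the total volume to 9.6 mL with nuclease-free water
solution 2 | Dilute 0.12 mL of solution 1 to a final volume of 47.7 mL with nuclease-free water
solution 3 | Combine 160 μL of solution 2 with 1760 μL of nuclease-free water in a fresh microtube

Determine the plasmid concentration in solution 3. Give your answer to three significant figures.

1.57 × 10^4 copies/μL

Step 1: 90 μL brought to 9.6 mL → factor 9600/90 = 106.67
Step 2: 0.12 mL brought to 47.7 mL → factor 47.7/0.12 = 397.5
Step 3: 160 μL + 1760 μL = 1920 μL total → factor 1920/160 = 12
Overall dilution factor = 106.67 × 397.5 × 12 = 5.088 × 10^5
Final = 8.00 × 10^9 copies/μL / 5.088 × 10^5 = 1.57 × 10^4 copies/μL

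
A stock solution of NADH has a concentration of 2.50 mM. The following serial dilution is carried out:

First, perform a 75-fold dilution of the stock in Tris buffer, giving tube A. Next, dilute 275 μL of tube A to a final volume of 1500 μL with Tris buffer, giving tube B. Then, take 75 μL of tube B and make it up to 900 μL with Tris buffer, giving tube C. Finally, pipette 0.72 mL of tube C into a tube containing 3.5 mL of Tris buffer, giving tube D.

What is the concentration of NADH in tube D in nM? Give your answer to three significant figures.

86.9 nM

Step 1: 75-fold → factor 75
Step 2: 275 μL brought to 1500 μL → factor 1500/275 = 5.4545
Step 3: 75 μL brought to 900 μL → factor 900/75 = 12
Step 4: 0.72 mL + 3.5 mL = 4.22 mL total → factor 4.22/0.72 = 5.8611
Dilution factor through tube D = 75 × 5.4545 × 12 × 5.8611 = 28773
[tube D] = 2.50 mM / 28773 = 8.689 × 10^-5 mM = 86.9 nM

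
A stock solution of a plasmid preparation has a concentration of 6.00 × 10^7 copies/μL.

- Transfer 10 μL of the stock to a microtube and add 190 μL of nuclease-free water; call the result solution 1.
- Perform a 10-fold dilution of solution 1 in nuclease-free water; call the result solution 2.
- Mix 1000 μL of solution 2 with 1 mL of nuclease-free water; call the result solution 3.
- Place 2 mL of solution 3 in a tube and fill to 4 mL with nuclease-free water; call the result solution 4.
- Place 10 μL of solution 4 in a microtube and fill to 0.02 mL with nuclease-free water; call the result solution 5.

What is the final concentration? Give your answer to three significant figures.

3.75 × 10^4 copies/μL

Step 1: 10 μL + 190 μL = 200 μL total → factor 200/10 = 20
Step 2: 10-fold → factor 10
Step 3: 1000 μL + 1 mL = 2000 μL total → factor 2000/1000 = 2
Step 4: 2 mL brought to 4 mL → factor 4/2 = 2
Step 5: 10 μL brought to 0.02 mL → factor 20/10 = 2
Overall dilution factor = 20 × 10 × 2 × 2 × 2 = 1600
Final = 6.00 × 10^7 copies/μL / 1600 = 3.75 × 10^4 copies/μL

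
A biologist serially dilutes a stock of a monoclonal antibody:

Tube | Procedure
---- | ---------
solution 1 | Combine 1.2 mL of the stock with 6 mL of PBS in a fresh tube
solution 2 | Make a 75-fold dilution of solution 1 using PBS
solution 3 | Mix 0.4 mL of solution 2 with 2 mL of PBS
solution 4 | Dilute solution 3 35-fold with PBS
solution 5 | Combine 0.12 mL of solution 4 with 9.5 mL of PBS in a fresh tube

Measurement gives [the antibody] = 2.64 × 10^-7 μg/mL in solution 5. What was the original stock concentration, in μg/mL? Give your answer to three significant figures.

Step 1: 1.2 mL + 6 mL = 7.2 mL total → factor 7.2/1.2 = 6
Step 2: 75-fold → factor 75
Step 3: 0.4 mL + 2 mL = 2.4 mL total → factor 2.4/0.4 = 6
Step 4: 35-fold → factor 35
Step 5: 0.12 mL + 9.5 mL = 9.62 mL total → factor 9.62/0.12 = 80.167
Overall dilution factor = 6 × 75 × 6 × 35 × 80.167 = 7.5758 × 10^6
Stock = 2.64 × 10^-7 μg/mL × 7.5758 × 10^6 = 2.00 μg/mL

2.00 μg/mL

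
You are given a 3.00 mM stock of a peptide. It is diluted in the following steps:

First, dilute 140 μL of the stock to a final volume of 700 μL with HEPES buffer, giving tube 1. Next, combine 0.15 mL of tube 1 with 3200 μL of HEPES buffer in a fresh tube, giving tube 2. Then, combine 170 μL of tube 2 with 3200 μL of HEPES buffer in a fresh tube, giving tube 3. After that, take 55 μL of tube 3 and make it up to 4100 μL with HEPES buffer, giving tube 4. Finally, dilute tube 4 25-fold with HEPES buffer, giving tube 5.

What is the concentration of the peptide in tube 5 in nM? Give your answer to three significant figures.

0.727 nM

Step 1: 140 μL brought to 700 μL → factor 700/140 = 5
Step 2: 0.15 mL + 3200 μL = 3.35 mL total → factor 3.35/0.15 = 22.333
Step 3: 170 μL + 3200 μL = 3370 μL total → factor 3370/170 = 19.824
Step 4: 55 μL brought to 4100 μL → factor 4100/55 = 74.545
Step 5: 25-fold → factor 25
Overall dilution factor = 5 × 22.333 × 19.824 × 74.545 × 25 = 4.1254 × 10^6
Final = 3.00 mM / 4.1254 × 10^6 = 7.272 × 10^-7 mM = 0.727 nM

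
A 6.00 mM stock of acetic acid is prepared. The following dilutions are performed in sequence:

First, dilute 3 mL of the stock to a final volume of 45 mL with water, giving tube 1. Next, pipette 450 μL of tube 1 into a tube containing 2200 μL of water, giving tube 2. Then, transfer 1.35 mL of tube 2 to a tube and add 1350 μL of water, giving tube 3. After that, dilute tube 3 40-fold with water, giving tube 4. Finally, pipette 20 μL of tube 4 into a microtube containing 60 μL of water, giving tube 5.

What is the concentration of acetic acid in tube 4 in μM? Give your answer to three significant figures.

0.849 μM

Step 1: 3 mL brought to 45 mL → factor 45/3 = 15
Step 2: 450 μL + 2200 μL = 2650 μL total → factor 2650/450 = 5.8889
Step 3: 1.35 mL + 1350 μL = 2.7 mL total → factor 2.7/1.35 = 2
Step 4: 40-fold → factor 40
Dilution factor through tube 4 = 15 × 5.8889 × 2 × 40 = 7066.7
[tube 4] = 6.00 mM / 7066.7 = 0.0008491 mM = 0.849 μM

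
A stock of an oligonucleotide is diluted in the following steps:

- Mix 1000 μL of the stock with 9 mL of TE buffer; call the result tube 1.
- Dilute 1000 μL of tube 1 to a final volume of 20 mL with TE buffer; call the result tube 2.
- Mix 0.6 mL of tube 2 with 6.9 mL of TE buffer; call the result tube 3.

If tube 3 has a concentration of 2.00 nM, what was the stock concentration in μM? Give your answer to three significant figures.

Step 1: 1000 μL + 9 mL = 10000 μL total → factor 10000/1000 = 10
Step 2: 1000 μL brought to 20 mL → factor 20000/1000 = 20
Step 3: 0.6 mL + 6.9 mL = 7.5 mL total → factor 7.5/0.6 = 12.5
Overall dilution factor = 10 × 20 × 12.5 = 2500
Stock = 2.00 nM × 2500 = 5000 nM = 5.00 μM

5.00 μM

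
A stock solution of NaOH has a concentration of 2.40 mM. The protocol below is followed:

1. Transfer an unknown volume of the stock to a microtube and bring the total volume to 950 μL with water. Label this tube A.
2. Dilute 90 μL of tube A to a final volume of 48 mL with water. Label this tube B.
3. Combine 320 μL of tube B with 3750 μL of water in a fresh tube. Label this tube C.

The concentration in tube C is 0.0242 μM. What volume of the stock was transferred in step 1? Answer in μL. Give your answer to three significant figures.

Step 1: v brought to 950 μL → factor = 950 μL/v
Step 2: 90 μL brought to 48 mL → factor 48000/90 = 533.33
Step 3: 320 μL + 3750 μL = 4070 μL total → factor 4070/320 = 12.719
Product of known-step factors = 6783.3
Overall factor = 2.40 mM / (0.0242 μM) = 99174
Step-1 factor = 99174 / 6783.3 = 14.62
v = 950 μL / 14.62 = 65.0 μL

65.0 μL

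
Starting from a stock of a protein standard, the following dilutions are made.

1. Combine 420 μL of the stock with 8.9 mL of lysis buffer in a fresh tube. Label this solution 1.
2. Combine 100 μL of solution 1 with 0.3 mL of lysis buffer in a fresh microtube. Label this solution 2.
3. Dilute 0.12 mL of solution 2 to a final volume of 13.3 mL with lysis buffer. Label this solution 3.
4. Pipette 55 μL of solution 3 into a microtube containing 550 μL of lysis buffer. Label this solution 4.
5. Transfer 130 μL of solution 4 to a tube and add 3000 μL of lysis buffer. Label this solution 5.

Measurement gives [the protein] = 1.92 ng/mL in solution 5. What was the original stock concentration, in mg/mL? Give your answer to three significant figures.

5.00 mg/mL

Step 1: 420 μL + 8.9 mL = 9320 μL total → factor 9320/420 = 22.19
Step 2: 100 μL + 0.3 mL = 400 μL total → factor 400/100 = 4
Step 3: 0.12 mL brought to 13.3 mL → factor 13.3/0.12 = 110.83
Step 4: 55 μL + 550 μL = 605 μL total → factor 605/55 = 11
Step 5: 130 μL + 3000 μL = 3130 μL total → factor 3130/130 = 24.077
Overall dilution factor = 22.19 × 4 × 110.83 × 11 × 24.077 = 2.6055 × 10^6
Stock = 1.92 ng/mL × 2.6055 × 10^6 = 5.003 × 10^6 ng/mL = 5.00 mg/mL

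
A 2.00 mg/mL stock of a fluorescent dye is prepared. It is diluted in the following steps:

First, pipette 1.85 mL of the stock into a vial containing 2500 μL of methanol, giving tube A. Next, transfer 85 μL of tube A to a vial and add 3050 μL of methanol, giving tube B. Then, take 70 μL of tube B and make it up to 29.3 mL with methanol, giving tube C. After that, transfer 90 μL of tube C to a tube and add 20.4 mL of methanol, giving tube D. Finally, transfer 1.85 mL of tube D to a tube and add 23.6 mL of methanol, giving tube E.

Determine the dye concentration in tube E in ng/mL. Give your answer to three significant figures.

0.0176 ng/mL

Step 1: 1.85 mL + 2500 μL = 4.35 mL total → factor 4.35/1.85 = 2.3514
Step 2: 85 μL + 3050 μL = 3135 μL total → factor 3135/85 = 36.882
Step 3: 70 μL brought to 29.3 mL → factor 29300/70 = 418.57
Step 4: 90 μL + 20.4 mL = 20490 μL total → factor 20490/90 = 227.67
Step 5: 1.85 mL + 23.6 mL = 25.45 mL total → factor 25.45/1.85 = 13.757
Overall dilution factor = 2.3514 × 36.882 × 418.57 × 227.67 × 13.757 = 1.1369 × 10^8
Final = 2.00 mg/mL / 1.1369 × 10^8 = 1.759 × 10^-8 mg/mL = 0.0176 ng/mL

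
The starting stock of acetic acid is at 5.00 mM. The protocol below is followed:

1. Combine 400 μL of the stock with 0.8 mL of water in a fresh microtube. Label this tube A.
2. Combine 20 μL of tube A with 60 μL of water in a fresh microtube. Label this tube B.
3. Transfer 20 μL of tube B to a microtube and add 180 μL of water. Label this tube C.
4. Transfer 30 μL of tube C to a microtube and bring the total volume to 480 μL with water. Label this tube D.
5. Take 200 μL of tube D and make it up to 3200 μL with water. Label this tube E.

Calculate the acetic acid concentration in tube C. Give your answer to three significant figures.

Step 1: 400 μL + 0.8 mL = 1200 μL total → factor 1200/400 = 3
Step 2: 20 μL + 60 μL = 80 μL total → factor 80/20 = 4
Step 3: 20 μL + 180 μL = 200 μL total → factor 200/20 = 10
Dilution factor through tube C = 3 × 4 × 10 = 120
[tube C] = 5.00 mM / 120 = 0.0417 mM

0.0417 mM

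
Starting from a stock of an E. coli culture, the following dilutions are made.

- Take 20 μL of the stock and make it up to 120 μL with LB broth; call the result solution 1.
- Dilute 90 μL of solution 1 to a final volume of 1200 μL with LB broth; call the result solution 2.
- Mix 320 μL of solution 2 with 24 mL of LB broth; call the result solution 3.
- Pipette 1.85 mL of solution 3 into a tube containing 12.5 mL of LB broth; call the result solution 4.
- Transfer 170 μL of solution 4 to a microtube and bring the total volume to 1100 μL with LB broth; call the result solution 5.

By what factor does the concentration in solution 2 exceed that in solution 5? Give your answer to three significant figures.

3.81 × 10^3

Step 1: 20 μL brought to 120 μL → factor 120/20 = 6
Step 2: 90 μL brought to 1200 μL → factor 1200/90 = 13.333
Step 3: 320 μL + 24 mL = 24320 μL total → factor 24320/320 = 76
Step 4: 1.85 mL + 12.5 mL = 14.35 mL total → factor 14.35/1.85 = 7.7568
Step 5: 170 μL brought to 1100 μL → factor 1100/170 = 6.4706
Dilution factor to solution 2 = 80; to solution 5 = 3.0516 × 10^5
[solution 2]/[solution 5] = (factor to solution 5)/(factor to solution 2) = 3.0516 × 10^5/80 = 3.81 × 10^3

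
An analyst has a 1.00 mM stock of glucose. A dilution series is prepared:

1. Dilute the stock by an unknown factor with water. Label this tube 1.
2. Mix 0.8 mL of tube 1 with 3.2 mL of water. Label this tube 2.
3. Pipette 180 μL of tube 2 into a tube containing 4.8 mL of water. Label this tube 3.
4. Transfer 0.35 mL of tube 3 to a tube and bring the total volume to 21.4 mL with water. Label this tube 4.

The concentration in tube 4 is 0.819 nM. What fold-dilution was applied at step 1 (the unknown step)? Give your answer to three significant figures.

144-fold

Step 1: unknown factor x
Step 2: 0.8 mL + 3.2 mL = 4 mL total → factor 4/0.8 = 5
Step 3: 180 μL + 4.8 mL = 4980 μL total → factor 4980/180 = 27.667
Step 4: 0.35 mL brought to 21.4 mL → factor 21.4/0.35 = 61.143
Product of known-step factors = 8458.1
Overall factor = 1.00 mM / (0.819 nM) = 1.221 × 10^6
x = 1.221 × 10^6 / 8458.1 = 144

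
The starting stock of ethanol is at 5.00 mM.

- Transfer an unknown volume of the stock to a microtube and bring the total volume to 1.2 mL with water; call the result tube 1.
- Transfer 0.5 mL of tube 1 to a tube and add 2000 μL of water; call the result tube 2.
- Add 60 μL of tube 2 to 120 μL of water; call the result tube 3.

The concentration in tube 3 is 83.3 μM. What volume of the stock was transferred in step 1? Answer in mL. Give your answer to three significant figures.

Step 1: v brought to 1.2 mL → factor = 1.2 mL/v
Step 2: 0.5 mL + 2000 μL = 2.5 mL total → factor 2.5/0.5 = 5
Step 3: 60 μL + 120 μL = 180 μL total → factor 180/60 = 3
Product of known-step factors = 15
Overall factor = 5.00 mM / (83.3 μM) = 60.024
Step-1 factor = 60.024 / 15 = 4.0016
v = 1.2 mL / 4.0016 = 0.300 mL

0.300 mL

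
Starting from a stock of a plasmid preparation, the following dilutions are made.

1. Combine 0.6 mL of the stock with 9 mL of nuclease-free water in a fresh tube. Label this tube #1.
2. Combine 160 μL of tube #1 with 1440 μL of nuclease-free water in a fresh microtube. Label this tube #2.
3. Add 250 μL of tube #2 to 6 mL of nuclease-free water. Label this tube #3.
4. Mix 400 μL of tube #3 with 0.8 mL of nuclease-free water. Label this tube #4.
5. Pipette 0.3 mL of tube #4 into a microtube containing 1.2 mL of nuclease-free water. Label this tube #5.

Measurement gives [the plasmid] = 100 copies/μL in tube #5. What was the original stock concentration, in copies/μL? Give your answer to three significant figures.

Step 1: 0.6 mL + 9 mL = 9.6 mL total → factor 9.6/0.6 = 16
Step 2: 160 μL + 1440 μL = 1600 μL total → factor 1600/160 = 10
Step 3: 250 μL + 6 mL = 6250 μL total → factor 6250/250 = 25
Step 4: 400 μL + 0.8 mL = 1200 μL total → factor 1200/400 = 3
Step 5: 0.3 mL + 1.2 mL = 1.5 mL total → factor 1.5/0.3 = 5
Overall dilution factor = 16 × 10 × 25 × 3 × 5 = 60000
Stock = 100 copies/μL × 60000 = 6.00 × 10^6 copies/μL

6.00 × 10^6 copies/μL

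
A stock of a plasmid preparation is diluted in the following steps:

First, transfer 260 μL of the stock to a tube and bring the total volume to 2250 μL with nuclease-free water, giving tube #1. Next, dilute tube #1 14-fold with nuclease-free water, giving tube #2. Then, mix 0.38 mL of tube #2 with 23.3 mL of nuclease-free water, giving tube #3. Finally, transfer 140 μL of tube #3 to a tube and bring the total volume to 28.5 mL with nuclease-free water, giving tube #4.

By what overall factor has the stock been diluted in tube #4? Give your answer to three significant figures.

1.54 × 10^6

Step 1: 260 μL brought to 2250 μL → factor 2250/260 = 8.6538
Step 2: 14-fold → factor 14
Step 3: 0.38 mL + 23.3 mL = 23.68 mL total → factor 23.68/0.38 = 62.316
Step 4: 140 μL brought to 28.5 mL → factor 28500/140 = 203.57
Overall dilution factor = 8.6538 × 14 × 62.316 × 203.57 = 1.5369 × 10^6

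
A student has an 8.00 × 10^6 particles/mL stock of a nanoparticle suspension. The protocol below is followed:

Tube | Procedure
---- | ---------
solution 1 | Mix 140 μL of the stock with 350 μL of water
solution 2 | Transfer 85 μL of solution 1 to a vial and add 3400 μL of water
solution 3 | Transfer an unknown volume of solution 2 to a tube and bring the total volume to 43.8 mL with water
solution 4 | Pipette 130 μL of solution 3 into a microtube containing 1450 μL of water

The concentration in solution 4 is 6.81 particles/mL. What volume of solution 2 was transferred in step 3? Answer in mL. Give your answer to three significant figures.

Step 1: 140 μL + 350 μL = 490 μL total → factor 490/140 = 3.5
Step 2: 85 μL + 3400 μL = 3485 μL total → factor 3485/85 = 41
Step 3: v brought to 43.8 mL → factor = 43.8 mL/v
Step 4: 130 μL + 1450 μL = 1580 μL total → factor 1580/130 = 12.154
Product of known-step factors = 1744.1
Overall factor = 8.00 × 10^6 particles/mL / (6.81 particles/mL) = 1.1747 × 10^6
Step-3 factor = 1.1747 × 10^6 / 1744.1 = 673.56
v = 43.8 mL / 673.56 = 0.0650 mL

0.0650 mL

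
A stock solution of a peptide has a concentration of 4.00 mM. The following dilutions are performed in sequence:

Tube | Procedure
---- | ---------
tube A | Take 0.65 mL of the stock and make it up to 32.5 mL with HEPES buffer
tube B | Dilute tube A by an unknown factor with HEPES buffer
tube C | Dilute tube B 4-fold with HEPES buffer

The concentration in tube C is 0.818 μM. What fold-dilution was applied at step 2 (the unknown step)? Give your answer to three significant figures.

24.4-fold

Step 1: 0.65 mL brought to 32.5 mL → factor 32.5/0.65 = 50
Step 2: unknown factor x
Step 3: 4-fold → factor 4
Product of known-step factors = 200
Overall factor = 4.00 mM / (0.818 μM) = 4890
x = 4890 / 200 = 24.4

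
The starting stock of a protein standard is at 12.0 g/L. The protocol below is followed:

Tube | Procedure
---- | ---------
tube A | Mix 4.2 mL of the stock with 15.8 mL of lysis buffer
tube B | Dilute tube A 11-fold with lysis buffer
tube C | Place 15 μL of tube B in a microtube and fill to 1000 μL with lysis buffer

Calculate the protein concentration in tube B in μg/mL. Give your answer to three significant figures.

229 μg/mL

Step 1: 4.2 mL + 15.8 mL = 20 mL total → factor 20/4.2 = 4.7619
Step 2: 11-fold → factor 11
Dilution factor through tube B = 4.7619 × 11 = 52.381
[tube B] = 12.0 g/L / 52.381 = 0.2291 g/L = 229 μg/mL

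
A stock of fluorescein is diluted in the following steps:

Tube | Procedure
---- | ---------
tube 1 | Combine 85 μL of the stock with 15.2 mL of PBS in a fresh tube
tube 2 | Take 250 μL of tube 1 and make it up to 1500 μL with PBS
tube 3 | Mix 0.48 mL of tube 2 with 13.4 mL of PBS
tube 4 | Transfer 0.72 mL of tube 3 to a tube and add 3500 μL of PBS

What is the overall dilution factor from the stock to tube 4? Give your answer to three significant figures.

Step 1: 85 μL + 15.2 mL = 15285 μL total → factor 15285/85 = 179.82
Step 2: 250 μL brought to 1500 μL → factor 1500/250 = 6
Step 3: 0.48 mL + 13.4 mL = 13.88 mL total → factor 13.88/0.48 = 28.917
Step 4: 0.72 mL + 3500 μL = 4.22 mL total → factor 4.22/0.72 = 5.8611
Overall dilution factor = 179.82 × 6 × 28.917 × 5.8611 = 1.8286 × 10^5

1.83 × 10^5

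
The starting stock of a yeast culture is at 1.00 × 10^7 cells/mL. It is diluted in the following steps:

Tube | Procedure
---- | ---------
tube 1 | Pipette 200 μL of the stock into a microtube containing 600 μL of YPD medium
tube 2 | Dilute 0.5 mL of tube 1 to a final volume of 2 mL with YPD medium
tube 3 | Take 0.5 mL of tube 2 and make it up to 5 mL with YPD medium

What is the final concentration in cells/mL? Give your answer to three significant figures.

6.25 × 10^4 cells/mL

Step 1: 200 μL + 600 μL = 800 μL total → factor 800/200 = 4
Step 2: 0.5 mL brought to 2 mL → factor 2/0.5 = 4
Step 3: 0.5 mL brought to 5 mL → factor 5/0.5 = 10
Overall dilution factor = 4 × 4 × 10 = 160
Final = 1.00 × 10^7 cells/mL / 160 = 6.25 × 10^4 cells/mL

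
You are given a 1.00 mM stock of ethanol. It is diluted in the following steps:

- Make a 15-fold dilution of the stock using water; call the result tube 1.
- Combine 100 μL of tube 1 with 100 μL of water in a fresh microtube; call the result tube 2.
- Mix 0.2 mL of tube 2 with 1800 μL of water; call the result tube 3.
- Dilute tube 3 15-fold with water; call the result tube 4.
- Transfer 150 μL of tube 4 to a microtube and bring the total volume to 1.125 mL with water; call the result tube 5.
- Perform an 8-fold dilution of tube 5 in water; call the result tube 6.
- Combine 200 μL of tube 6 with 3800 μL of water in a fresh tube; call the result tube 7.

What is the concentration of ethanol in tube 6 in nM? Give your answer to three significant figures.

Step 1: 15-fold → factor 15
Step 2: 100 μL + 100 μL = 200 μL total → factor 200/100 = 2
Step 3: 0.2 mL + 1800 μL = 2 mL total → factor 2/0.2 = 10
Step 4: 15-fold → factor 15
Step 5: 150 μL brought to 1.125 mL → factor 1125/150 = 7.5
Step 6: 8-fold → factor 8
Dilution factor through tube 6 = 15 × 2 × 10 × 15 × 7.5 × 8 = 2.7 × 10^5
[tube 6] = 1.00 mM / 2.7 × 10^5 = 3.704 × 10^-6 mM = 3.70 nM

3.70 nM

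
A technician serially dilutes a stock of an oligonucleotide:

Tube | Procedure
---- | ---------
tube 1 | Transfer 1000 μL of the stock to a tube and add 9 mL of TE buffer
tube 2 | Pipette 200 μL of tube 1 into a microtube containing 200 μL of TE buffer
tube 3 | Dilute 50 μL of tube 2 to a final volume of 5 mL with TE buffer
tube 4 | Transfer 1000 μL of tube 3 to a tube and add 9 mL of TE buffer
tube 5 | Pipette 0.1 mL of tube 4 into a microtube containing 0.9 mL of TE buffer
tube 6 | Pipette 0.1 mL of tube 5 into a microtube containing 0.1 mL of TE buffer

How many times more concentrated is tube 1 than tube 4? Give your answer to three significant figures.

Step 1: 1000 μL + 9 mL = 10000 μL total → factor 10000/1000 = 10
Step 2: 200 μL + 200 μL = 400 μL total → factor 400/200 = 2
Step 3: 50 μL brought to 5 mL → factor 5000/50 = 100
Step 4: 1000 μL + 9 mL = 10000 μL total → factor 10000/1000 = 10
Dilution factor to tube 1 = 10; to tube 4 = 20000
[tube 1]/[tube 4] = (factor to tube 4)/(factor to tube 1) = 20000/10 = 2.00 × 10^3

2.00 × 10^3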